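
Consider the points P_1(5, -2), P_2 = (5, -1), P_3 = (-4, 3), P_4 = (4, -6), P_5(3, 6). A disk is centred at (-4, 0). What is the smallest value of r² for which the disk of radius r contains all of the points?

100

The required radius is the distance from (-4, 0) to the farthest point.
Squared distances: 85, 82, 9, 100, 85.
Maximum is 100, attained at P_4.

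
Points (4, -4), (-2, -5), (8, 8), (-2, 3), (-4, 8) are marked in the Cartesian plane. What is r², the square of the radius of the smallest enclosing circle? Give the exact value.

By Welzl's lemma the MEC is supported by two points (diametrically opposite) or three points (on a circumcircle).
The minimum enclosing circle is determined by three boundary points: (-2, -5), (8, 8), (-4, 8).
Their circumcentre is (2, 59/26) with r² = 46537/676.
The farthest remaining point (4, -4) is at distance² 29273/676 ≤ 46537/676.

46537/676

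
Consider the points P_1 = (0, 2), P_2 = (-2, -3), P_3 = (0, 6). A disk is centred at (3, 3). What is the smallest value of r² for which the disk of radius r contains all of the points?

The required radius is the distance from (3, 3) to the farthest point.
Squared distances: 10, 61, 18.
Maximum is 61, attained at P_2.

61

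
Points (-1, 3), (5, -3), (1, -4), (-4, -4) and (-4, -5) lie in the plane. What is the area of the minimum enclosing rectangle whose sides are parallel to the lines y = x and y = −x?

66

In coordinates u = x + y, v = x − y the rectangle is axis-aligned; the map (x,y)→(u,v) scales areas by 2.
u-values: 2, 2, -3, -8, -9; range = 2 − (-9) = 11.
v-values: -4, 8, 5, 0, 1; range = 8 − (-4) = 12.
Area = (11 × 12) / 2 = 66.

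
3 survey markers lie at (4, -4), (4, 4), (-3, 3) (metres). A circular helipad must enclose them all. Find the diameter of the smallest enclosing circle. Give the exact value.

Call the three points A, B, C in the order given.
Side lengths²: AB² = 64, AC² = 98, BC² = 50.
Since AC² = 98 < 64 + 50 = 114, the triangle is acute, so the smallest enclosing circle is the circumcircle.
Circumcentre = (1, 0), r² = 25.
Diameter = 2r = 2√25 = 10.

10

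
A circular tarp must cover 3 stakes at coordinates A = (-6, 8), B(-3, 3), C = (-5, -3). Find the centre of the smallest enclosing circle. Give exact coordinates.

(-5.5, 2.5)

Side lengths²: AB² = 34, AC² = 122, BC² = 40.
Since AC² = 122 ≥ 40 + 34 = 74, the angle opposite AC is not acute, so the smallest enclosing circle has AC as diameter.
Centre = midpoint of AC = (-5.5, 2.5), r² = 122/4 = 30.5.
Centre = (-5.5, 2.5).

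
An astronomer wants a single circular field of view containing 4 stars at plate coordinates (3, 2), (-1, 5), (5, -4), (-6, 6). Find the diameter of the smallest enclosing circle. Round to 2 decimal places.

By Welzl's lemma the MEC is supported by two points (diametrically opposite) or three points (on a circumcircle).
The farthest pair is (5, -4)–(-6, 6) with squared distance 221. The circle on this segment as diameter has centre (-0.5, 1) and r² = 221/4 = 55.25.
Check (3, 2): distance² to centre = 13.25 ≤ 55.25, so it lies inside.
All remaining points lie in this disk, and no smaller disk contains both endpoints, so this is the minimum enclosing circle.
Diameter = 2r = 2√(55.25) ≈ 14.87.

14.87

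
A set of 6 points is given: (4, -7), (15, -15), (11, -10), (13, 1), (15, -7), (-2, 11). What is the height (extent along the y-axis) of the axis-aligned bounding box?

26

max y = 11, min y = -15, so height = 26.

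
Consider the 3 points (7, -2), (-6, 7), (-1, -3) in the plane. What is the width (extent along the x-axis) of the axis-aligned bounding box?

max x = 7, min x = -6, so width = 13.

13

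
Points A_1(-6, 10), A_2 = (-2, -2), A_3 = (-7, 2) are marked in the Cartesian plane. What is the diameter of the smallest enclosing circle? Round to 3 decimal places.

Side lengths²: A_1A_2² = 160, A_1A_3² = 65, A_2A_3² = 41.
Since A_1A_2² = 160 ≥ 65 + 41 = 106, the angle opposite A_1A_2 is not acute, so the smallest enclosing circle has A_1A_2 as diameter.
Centre = midpoint of A_1A_2 = (-4, 4), r² = 160/4 = 40.
Diameter = 2r = 2√40 ≈ 12.649.

12.649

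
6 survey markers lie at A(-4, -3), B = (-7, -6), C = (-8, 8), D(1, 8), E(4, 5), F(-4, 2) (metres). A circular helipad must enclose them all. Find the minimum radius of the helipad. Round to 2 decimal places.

8.18

The minimum enclosing circle is determined by three boundary points: B, C, E.
Their circumcentre is (-3.3, 1.3) with r² = 66.98.
The farthest remaining point D is at distance² 63.38 ≤ 66.98.
r = √(66.98) ≈ 8.18.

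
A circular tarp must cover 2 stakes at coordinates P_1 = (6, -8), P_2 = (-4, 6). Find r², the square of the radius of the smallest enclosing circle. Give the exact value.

74

The smallest circle enclosing two points has them as diameter endpoints.
Centre = midpoint = (1, -1); r² = |P_1P_2|²/4 = 296/4 = 74.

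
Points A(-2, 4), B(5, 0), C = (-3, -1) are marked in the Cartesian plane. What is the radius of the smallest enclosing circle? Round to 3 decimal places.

4.249

Side lengths²: AB² = 65, AC² = 26, BC² = 65.
Since BC² = 65 < 65 + 26 = 91, the triangle is acute, so the smallest enclosing circle is the circumcircle.
Circumcentre = (5/6, 5/6), r² = 325/18.
r = √(325/18) ≈ 4.249.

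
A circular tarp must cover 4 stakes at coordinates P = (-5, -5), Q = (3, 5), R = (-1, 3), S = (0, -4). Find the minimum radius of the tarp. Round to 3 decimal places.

6.403

A smallest enclosing disk is always determined by at most three of the input points on its boundary.
The farthest pair is P–Q with squared distance 164. The circle on this segment as diameter has centre (-1, 0) and r² = 164/4 = 41.
Check R: distance² to centre = 9 ≤ 41, so it lies inside.
All remaining points lie in this disk, and no smaller disk contains both endpoints, so this is the minimum enclosing circle.
r = √41 ≈ 6.403.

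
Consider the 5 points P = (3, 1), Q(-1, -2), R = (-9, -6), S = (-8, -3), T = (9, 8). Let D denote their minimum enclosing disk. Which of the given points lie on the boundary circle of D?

R, T

By Welzl's lemma the MEC is supported by two points (diametrically opposite) or three points (on a circumcircle).
The farthest pair is R–T with squared distance 520. The circle on this segment as diameter has centre (0, 1) and r² = 520/4 = 130.
Check P: distance² to centre = 9 ≤ 130, so it lies inside.
All remaining points lie in this disk, and no smaller disk contains both endpoints, so this is the minimum enclosing circle.
The points at distance exactly r from the centre are R, T — 2 points.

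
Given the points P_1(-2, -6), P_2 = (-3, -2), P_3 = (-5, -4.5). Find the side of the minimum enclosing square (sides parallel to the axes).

The bounding box has width 3 and height 4.
An axis-aligned square enclosing the set must have side ≥ max(width, height).
So the minimum side is max(3, 4) = 4.

4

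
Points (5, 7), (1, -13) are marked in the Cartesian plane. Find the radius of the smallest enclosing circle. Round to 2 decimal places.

10.20

The smallest circle enclosing two points has them as diameter endpoints.
Centre = midpoint = (3, -3); r² = |(5, 7)−(1, -13)|²/4 = 416/4 = 104.
r = √104 ≈ 10.20.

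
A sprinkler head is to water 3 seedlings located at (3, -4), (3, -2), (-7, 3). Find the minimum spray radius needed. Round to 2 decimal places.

Call the three points A, B, C in the order given.
Side lengths²: AB² = 4, AC² = 149, BC² = 125.
Since AC² = 149 ≥ 125 + 4 = 129, the angle opposite AC is not acute, so the smallest enclosing circle has AC as diameter.
Centre = midpoint of AC = (-2, -0.5), r² = 149/4 = 37.25.
r = √(37.25) ≈ 6.10.

6.10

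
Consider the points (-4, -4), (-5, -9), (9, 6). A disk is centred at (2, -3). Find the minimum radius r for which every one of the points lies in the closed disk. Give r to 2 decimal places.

The required radius is the distance from (2, -3) to the farthest point.
Squared distances: 37, 85, 130.
Maximum is 130, attained at (9, 6).
r = √130 ≈ 11.40.

11.40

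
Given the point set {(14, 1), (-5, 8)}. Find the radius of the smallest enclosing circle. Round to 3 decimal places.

The smallest circle enclosing two points has them as diameter endpoints.
Centre = midpoint = (4.5, 4.5); r² = |(14, 1)−(-5, 8)|²/4 = 410/4 = 102.5.
r = √(102.5) ≈ 10.124.

10.124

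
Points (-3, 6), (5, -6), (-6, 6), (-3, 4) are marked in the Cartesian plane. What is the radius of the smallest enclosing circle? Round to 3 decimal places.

The minimum enclosing circle of a finite set is fixed by two of the points (as a diameter) or three (as a circumcircle).
The farthest pair is (5, -6)–(-6, 6) with squared distance 265. The circle on this segment as diameter has centre (-0.5, 0) and r² = 265/4 = 66.25.
Check (-3, 6): distance² to centre = 42.25 ≤ 66.25, so it lies inside.
All remaining points lie in this disk, and no smaller disk contains both endpoints, so this is the minimum enclosing circle.
r = √(66.25) ≈ 8.139.

8.139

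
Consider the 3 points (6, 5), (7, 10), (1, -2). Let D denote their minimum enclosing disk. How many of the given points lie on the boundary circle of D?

2

Call the three points A, B, C in the order given.
Side lengths²: AB² = 26, AC² = 74, BC² = 180.
Since BC² = 180 ≥ 74 + 26 = 100, the angle opposite BC is not acute, so the smallest enclosing circle has BC as diameter.
Centre = midpoint of BC = (4, 4), r² = 180/4 = 45.
The points at distance exactly r from the centre are (7, 10), (1, -2) — 2 points.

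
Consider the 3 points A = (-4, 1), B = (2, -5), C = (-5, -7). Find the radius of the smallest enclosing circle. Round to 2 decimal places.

4.61

Side lengths²: AB² = 72, AC² = 65, BC² = 53.
Since AB² = 72 < 65 + 53 = 118, the triangle is acute, so the smallest enclosing circle is the circumcircle.
Circumcentre = (-41/18, -59/18), r² = 3445/162.
r = √(3445/162) ≈ 4.61.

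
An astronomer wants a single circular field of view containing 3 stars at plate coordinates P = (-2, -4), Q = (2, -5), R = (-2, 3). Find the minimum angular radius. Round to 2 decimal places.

4.47

Side lengths²: PQ² = 17, PR² = 49, QR² = 80.
Since QR² = 80 ≥ 49 + 17 = 66, the angle opposite QR is not acute, so the smallest enclosing circle has QR as diameter.
Centre = midpoint of QR = (0, -1), r² = 80/4 = 20.
r = √20 ≈ 4.47.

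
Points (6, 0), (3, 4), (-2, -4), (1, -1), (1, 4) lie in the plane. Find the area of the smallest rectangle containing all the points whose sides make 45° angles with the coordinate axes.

In coordinates u = x + y, v = x − y the rectangle is axis-aligned; the map (x,y)→(u,v) scales areas by 2.
u-values: 6, 7, -6, 0, 5; range = 7 − (-6) = 13.
v-values: 6, -1, 2, 2, -3; range = 6 − (-3) = 9.
Area = (13 × 9) / 2 = 58.5.

58.5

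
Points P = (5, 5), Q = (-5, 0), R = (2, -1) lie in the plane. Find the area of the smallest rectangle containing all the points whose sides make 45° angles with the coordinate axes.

In coordinates u = x + y, v = x − y the rectangle is axis-aligned; the map (x,y)→(u,v) scales areas by 2.
u-values: 10, -5, 1; range = 10 − (-5) = 15.
v-values: 0, -5, 3; range = 3 − (-5) = 8.
Area = (15 × 8) / 2 = 60.

60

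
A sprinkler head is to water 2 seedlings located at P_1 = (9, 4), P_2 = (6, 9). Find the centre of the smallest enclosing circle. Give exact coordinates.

The smallest circle enclosing two points has them as diameter endpoints.
Centre = midpoint = (7.5, 6.5); r² = |P_1P_2|²/4 = 34/4 = 8.5.
Centre = (7.5, 6.5).

(7.5, 6.5)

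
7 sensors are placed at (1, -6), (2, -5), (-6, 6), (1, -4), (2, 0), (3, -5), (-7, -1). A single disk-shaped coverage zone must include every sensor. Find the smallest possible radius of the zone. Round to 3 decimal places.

The farthest pair is (-6, 6)–(3, -5) with squared distance 202. The circle on this segment as diameter has centre (-1.5, 0.5) and r² = 202/4 = 50.5.
Check (1, -6): distance² to centre = 48.5 ≤ 50.5, so it lies inside.
All remaining points lie in this disk, and no smaller disk contains both endpoints, so this is the minimum enclosing circle.
r = √(50.5) ≈ 7.106.

7.106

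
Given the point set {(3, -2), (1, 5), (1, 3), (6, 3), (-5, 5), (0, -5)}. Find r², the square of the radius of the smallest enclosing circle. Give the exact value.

39.0625

By Welzl's lemma the MEC is supported by two points (diametrically opposite) or three points (on a circumcircle).
The minimum enclosing circle is determined by three boundary points: (6, 3), (-5, 5), (0, -5).
Their circumcentre is (0, 1.25) with r² = 39.0625.
The farthest remaining point (3, -2) is at distance² 19.5625 ≤ 39.0625.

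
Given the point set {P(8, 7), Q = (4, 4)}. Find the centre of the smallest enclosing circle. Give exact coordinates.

(6, 5.5)

The smallest circle enclosing two points has them as diameter endpoints.
Centre = midpoint = (6, 5.5); r² = |PQ|²/4 = 25/4 = 6.25.
Centre = (6, 5.5).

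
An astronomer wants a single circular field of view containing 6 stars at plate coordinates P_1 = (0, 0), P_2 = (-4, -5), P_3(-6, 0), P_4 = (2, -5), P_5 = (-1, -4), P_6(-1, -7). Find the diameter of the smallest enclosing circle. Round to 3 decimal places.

9.434

By Welzl's lemma the MEC is supported by two points (diametrically opposite) or three points (on a circumcircle).
The farthest pair is P_3–P_4 with squared distance 89. The circle on this segment as diameter has centre (-2, -2.5) and r² = 89/4 = 22.25.
Check P_1: distance² to centre = 10.25 ≤ 22.25, so it lies inside.
All remaining points lie in this disk, and no smaller disk contains both endpoints, so this is the minimum enclosing circle.
Diameter = 2r = 2√(22.25) ≈ 9.434.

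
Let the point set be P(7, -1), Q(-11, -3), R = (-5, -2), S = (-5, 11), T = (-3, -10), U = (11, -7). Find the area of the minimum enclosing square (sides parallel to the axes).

484

The bounding box has width 22 and height 21.
An axis-aligned square enclosing the set must have side ≥ max(width, height).
So the minimum side is max(22, 21) = 22.
Area = 22² = 484.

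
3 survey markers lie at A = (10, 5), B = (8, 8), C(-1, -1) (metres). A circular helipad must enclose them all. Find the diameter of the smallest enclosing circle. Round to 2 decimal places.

Side lengths²: AB² = 13, AC² = 157, BC² = 162.
Since BC² = 162 < 157 + 13 = 170, the triangle is acute, so the smallest enclosing circle is the circumcircle.
Circumcentre = (3.9, 3.1), r² = 40.82.
Diameter = 2r = 2√(40.82) ≈ 12.78.

12.78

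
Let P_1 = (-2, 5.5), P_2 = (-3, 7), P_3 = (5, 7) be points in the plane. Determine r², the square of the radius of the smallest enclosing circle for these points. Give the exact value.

Side lengths²: P_1P_2² = 3.25, P_1P_3² = 51.25, P_2P_3² = 64.
Since P_2P_3² = 64 ≥ 51.25 + 3.25 = 54.5, the angle opposite P_2P_3 is not acute, so the smallest enclosing circle has P_2P_3 as diameter.
Centre = midpoint of P_2P_3 = (1, 7), r² = 64/4 = 16.

16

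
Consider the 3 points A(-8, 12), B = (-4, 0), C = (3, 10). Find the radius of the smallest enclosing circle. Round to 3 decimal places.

Side lengths²: AB² = 160, AC² = 125, BC² = 149.
Since AB² = 160 < 149 + 125 = 274, the triangle is acute, so the smallest enclosing circle is the circumcircle.
Circumcentre = (-201/62, 429/62), r² = 93125/1922.
r = √(93125/1922) ≈ 6.961.

6.961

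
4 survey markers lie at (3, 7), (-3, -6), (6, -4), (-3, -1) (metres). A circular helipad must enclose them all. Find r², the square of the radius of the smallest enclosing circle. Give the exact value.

A smallest enclosing disk is always determined by at most three of the input points on its boundary.
The minimum enclosing circle is determined by three boundary points: (3, 7), (-3, -6), (6, -4).
Their circumcentre is (13/42, 5/14) with r² = 45305/882.
The farthest remaining point (-3, -1) is at distance² 11285/882 ≤ 45305/882.

45305/882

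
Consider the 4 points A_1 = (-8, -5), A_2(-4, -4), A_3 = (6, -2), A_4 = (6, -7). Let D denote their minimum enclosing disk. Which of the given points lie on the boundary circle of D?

The minimum enclosing circle of a finite set is fixed by two of the points (as a diameter) or three (as a circumcircle).
The minimum enclosing circle is determined by three boundary points: A_1, A_3, A_4.
Their circumcentre is (-11/14, -4.5) with r² = 5125/98.
The farthest remaining point A_2 is at distance² 1037/98 ≤ 5125/98.
The points at distance exactly r from the centre are A_1, A_3, A_4 — 3 points.

A_1, A_3, A_4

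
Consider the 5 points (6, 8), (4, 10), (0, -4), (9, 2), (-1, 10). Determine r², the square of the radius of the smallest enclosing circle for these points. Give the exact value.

105001/1936

By Welzl's lemma the MEC is supported by two points (diametrically opposite) or three points (on a circumcircle).
The minimum enclosing circle is determined by three boundary points: (0, -4), (9, 2), (-1, 10).
Their circumcentre is (19/11, 139/44) with r² = 105001/1936.
The farthest remaining point (4, 10) is at distance² 100601/1936 ≤ 105001/1936.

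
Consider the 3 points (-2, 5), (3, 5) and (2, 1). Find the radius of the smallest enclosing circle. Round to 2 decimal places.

2.92

Call the three points A, B, C in the order given.
Side lengths²: AB² = 25, AC² = 32, BC² = 17.
Since AC² = 32 < 25 + 17 = 42, the triangle is acute, so the smallest enclosing circle is the circumcircle.
Circumcentre = (0.5, 3.5), r² = 8.5.
r = √(8.5) ≈ 2.92.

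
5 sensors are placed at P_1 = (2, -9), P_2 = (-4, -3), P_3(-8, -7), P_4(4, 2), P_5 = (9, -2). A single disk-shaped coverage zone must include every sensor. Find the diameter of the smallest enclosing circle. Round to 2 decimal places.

17.72

A smallest enclosing disk is always determined by at most three of the input points on its boundary.
The farthest pair is P_3–P_5 with squared distance 314. The circle on this segment as diameter has centre (0.5, -4.5) and r² = 314/4 = 78.5.
Check P_1: distance² to centre = 22.5 ≤ 78.5, so it lies inside.
All remaining points lie in this disk, and no smaller disk contains both endpoints, so this is the minimum enclosing circle.
Diameter = 2r = 2√(78.5) ≈ 17.72.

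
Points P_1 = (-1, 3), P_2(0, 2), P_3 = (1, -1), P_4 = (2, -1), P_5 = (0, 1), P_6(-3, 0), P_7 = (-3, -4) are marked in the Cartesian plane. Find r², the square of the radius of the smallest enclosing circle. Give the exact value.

The minimum enclosing circle of a finite set is fixed by two of the points (as a diameter) or three (as a circumcircle).
The minimum enclosing circle is determined by three boundary points: P_1, P_4, P_7.
Their circumcentre is (-95/58, -35/58) with r² = 22525/1682.
The farthest remaining point P_2 is at distance² 15913/1682 ≤ 22525/1682.

22525/1682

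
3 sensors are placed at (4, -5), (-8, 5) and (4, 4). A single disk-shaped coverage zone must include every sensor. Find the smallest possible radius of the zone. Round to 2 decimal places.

7.81

Call the three points A, B, C in the order given.
Side lengths²: AB² = 244, AC² = 81, BC² = 145.
Since AB² = 244 ≥ 145 + 81 = 226, the angle opposite AB is not acute, so the smallest enclosing circle has AB as diameter.
Centre = midpoint of AB = (-2, 0), r² = 244/4 = 61.
r = √61 ≈ 7.81.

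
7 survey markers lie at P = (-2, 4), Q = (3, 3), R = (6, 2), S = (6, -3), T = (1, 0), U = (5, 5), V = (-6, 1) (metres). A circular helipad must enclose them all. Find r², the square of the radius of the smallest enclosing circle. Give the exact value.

44525/1058

A smallest enclosing disk is always determined by at most three of the input points on its boundary.
The minimum enclosing circle is determined by three boundary points: S, U, V.
Their circumcentre is (21/46, 17/46) with r² = 44525/1058.
The farthest remaining point R is at distance² 35325/1058 ≤ 44525/1058.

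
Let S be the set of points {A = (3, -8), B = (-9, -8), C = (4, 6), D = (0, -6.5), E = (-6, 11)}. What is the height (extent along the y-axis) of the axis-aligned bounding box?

max y = 11, min y = -8, so height = 19.

19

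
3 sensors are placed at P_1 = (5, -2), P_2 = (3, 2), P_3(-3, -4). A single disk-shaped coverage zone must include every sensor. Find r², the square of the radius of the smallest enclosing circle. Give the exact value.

Side lengths²: P_1P_2² = 20, P_1P_3² = 68, P_2P_3² = 72.
Since P_2P_3² = 72 < 68 + 20 = 88, the triangle is acute, so the smallest enclosing circle is the circumcircle.
Circumcentre = (2/3, -5/3), r² = 170/9.

170/9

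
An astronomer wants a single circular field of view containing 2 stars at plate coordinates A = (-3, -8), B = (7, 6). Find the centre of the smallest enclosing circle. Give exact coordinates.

The smallest circle enclosing two points has them as diameter endpoints.
Centre = midpoint = (2, -1); r² = |AB|²/4 = 296/4 = 74.
Centre = (2, -1).

(2, -1)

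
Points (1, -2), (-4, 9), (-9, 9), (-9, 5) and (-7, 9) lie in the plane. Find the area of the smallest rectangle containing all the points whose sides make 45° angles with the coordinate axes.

94.5

In coordinates u = x + y, v = x − y the rectangle is axis-aligned; the map (x,y)→(u,v) scales areas by 2.
u-values: -1, 5, 0, -4, 2; range = 5 − (-4) = 9.
v-values: 3, -13, -18, -14, -16; range = 3 − (-18) = 21.
Area = (9 × 21) / 2 = 94.5.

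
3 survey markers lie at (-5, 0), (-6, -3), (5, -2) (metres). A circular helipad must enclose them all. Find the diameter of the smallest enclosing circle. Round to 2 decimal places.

Call the three points A, B, C in the order given.
Side lengths²: AB² = 10, AC² = 104, BC² = 122.
Since BC² = 122 ≥ 104 + 10 = 114, the angle opposite BC is not acute, so the smallest enclosing circle has BC as diameter.
Centre = midpoint of BC = (-0.5, -2.5), r² = 122/4 = 30.5.
Diameter = 2r = 2√(30.5) ≈ 11.05.

11.05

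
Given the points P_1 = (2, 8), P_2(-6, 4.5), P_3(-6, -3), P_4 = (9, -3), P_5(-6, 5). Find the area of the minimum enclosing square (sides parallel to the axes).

The bounding box has width 15 and height 11.
An axis-aligned square enclosing the set must have side ≥ max(width, height).
So the minimum side is max(15, 11) = 15.
Area = 15² = 225.

225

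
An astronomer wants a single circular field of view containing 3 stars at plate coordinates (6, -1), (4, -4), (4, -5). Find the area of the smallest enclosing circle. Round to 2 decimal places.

15.71

Call the three points A, B, C in the order given.
Side lengths²: AB² = 13, AC² = 20, BC² = 1.
Since AC² = 20 ≥ 13 + 1 = 14, the angle opposite AC is not acute, so the smallest enclosing circle has AC as diameter.
Centre = midpoint of AC = (5, -3), r² = 20/4 = 5.
Area = π·r² = π·5 ≈ 15.71.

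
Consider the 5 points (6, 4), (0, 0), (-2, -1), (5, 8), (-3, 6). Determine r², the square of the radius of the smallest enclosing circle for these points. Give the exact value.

The minimum enclosing circle of a finite set is fixed by two of the points (as a diameter) or three (as a circumcircle).
The farthest pair is (-2, -1)–(5, 8) with squared distance 130. The circle on this segment as diameter has centre (1.5, 3.5) and r² = 130/4 = 32.5.
Check (6, 4): distance² to centre = 20.5 ≤ 32.5, so it lies inside.
All remaining points lie in this disk, and no smaller disk contains both endpoints, so this is the minimum enclosing circle.

32.5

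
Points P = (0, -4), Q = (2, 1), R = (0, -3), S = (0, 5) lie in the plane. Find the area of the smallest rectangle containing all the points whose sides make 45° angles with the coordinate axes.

40.5

In coordinates u = x + y, v = x − y the rectangle is axis-aligned; the map (x,y)→(u,v) scales areas by 2.
u-values: -4, 3, -3, 5; range = 5 − (-4) = 9.
v-values: 4, 1, 3, -5; range = 4 − (-5) = 9.
Area = (9 × 9) / 2 = 40.5.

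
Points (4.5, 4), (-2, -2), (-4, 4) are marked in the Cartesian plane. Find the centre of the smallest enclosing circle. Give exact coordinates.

(0.25, 25/12)

Call the three points A, B, C in the order given.
Side lengths²: AB² = 78.25, AC² = 72.25, BC² = 40.
Since AB² = 78.25 < 72.25 + 40 = 112.25, the triangle is acute, so the smallest enclosing circle is the circumcircle.
Circumcentre = (0.25, 25/12), r² = 1565/72.
Centre = (0.25, 25/12).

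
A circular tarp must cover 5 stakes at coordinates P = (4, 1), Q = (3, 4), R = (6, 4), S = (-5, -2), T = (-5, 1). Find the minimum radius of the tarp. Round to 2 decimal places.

A smallest enclosing disk is always determined by at most three of the input points on its boundary.
The farthest pair is R–S with squared distance 157. The circle on this segment as diameter has centre (0.5, 1) and r² = 157/4 = 39.25.
Check P: distance² to centre = 12.25 ≤ 39.25, so it lies inside.
All remaining points lie in this disk, and no smaller disk contains both endpoints, so this is the minimum enclosing circle.
r = √(39.25) ≈ 6.26.

6.26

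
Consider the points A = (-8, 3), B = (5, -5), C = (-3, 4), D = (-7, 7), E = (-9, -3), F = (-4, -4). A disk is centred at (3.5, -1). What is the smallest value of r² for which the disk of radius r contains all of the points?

The required radius is the distance from (3.5, -1) to the farthest point.
Squared distances: 148.25, 18.25, 67.25, 174.25, 160.25, 65.25.
Maximum is 174.25, attained at D.

174.25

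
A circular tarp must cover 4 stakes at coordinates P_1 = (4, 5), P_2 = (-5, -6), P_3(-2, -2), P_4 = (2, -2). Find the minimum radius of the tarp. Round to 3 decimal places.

7.106

A smallest enclosing disk is always determined by at most three of the input points on its boundary.
The farthest pair is P_1–P_2 with squared distance 202. The circle on this segment as diameter has centre (-0.5, -0.5) and r² = 202/4 = 50.5.
Check P_3: distance² to centre = 4.5 ≤ 50.5, so it lies inside.
All remaining points lie in this disk, and no smaller disk contains both endpoints, so this is the minimum enclosing circle.
r = √(50.5) ≈ 7.106.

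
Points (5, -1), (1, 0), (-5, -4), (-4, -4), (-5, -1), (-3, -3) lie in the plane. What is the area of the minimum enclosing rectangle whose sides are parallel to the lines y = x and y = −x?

In coordinates u = x + y, v = x − y the rectangle is axis-aligned; the map (x,y)→(u,v) scales areas by 2.
u-values: 4, 1, -9, -8, -6, -6; range = 4 − (-9) = 13.
v-values: 6, 1, -1, 0, -4, 0; range = 6 − (-4) = 10.
Area = (13 × 10) / 2 = 65.

65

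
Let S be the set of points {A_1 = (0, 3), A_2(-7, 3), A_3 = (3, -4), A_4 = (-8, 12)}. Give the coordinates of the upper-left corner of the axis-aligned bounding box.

(-8, 12)

x-range [-8, 3], y-range [-4, 12].
The upper-left corner is (-8, 12).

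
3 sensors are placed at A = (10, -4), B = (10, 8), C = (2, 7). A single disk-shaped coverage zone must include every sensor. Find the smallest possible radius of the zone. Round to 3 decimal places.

Side lengths²: AB² = 144, AC² = 185, BC² = 65.
Since AC² = 185 < 144 + 65 = 209, the triangle is acute, so the smallest enclosing circle is the circumcircle.
Circumcentre = (6.6875, 2), r² = 46.97265625.
r = √(46.97265625) ≈ 6.854.

6.854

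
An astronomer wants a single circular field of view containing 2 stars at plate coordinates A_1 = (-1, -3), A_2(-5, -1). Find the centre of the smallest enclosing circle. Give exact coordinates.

(-3, -2)

The smallest circle enclosing two points has them as diameter endpoints.
Centre = midpoint = (-3, -2); r² = |A_1A_2|²/4 = 20/4 = 5.
Centre = (-3, -2).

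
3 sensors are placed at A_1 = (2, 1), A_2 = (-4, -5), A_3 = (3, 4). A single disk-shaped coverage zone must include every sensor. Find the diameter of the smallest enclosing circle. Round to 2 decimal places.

11.40

Side lengths²: A_1A_2² = 72, A_1A_3² = 10, A_2A_3² = 130.
Since A_2A_3² = 130 ≥ 72 + 10 = 82, the angle opposite A_2A_3 is not acute, so the smallest enclosing circle has A_2A_3 as diameter.
Centre = midpoint of A_2A_3 = (-0.5, -0.5), r² = 130/4 = 32.5.
Diameter = 2r = 2√(32.5) ≈ 11.40.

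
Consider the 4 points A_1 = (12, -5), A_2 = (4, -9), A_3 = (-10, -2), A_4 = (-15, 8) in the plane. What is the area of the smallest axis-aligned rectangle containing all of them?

459

x ranges over [-15, 12], width 27.
y ranges over [-9, 8], height 17.
Area = 27 × 17 = 459.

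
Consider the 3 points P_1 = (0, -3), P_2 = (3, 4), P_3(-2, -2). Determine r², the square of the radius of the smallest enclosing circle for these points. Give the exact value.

8845/578

Side lengths²: P_1P_2² = 58, P_1P_3² = 5, P_2P_3² = 61.
Since P_2P_3² = 61 < 58 + 5 = 63, the triangle is acute, so the smallest enclosing circle is the circumcircle.
Circumcentre = (23/34, 29/34), r² = 8845/578.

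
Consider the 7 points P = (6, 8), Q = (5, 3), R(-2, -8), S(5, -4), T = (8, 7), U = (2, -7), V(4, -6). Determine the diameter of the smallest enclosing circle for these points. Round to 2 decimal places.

18.03

The farthest pair is R–T with squared distance 325. The circle on this segment as diameter has centre (3, -0.5) and r² = 325/4 = 81.25.
Check P: distance² to centre = 81.25 ≤ 81.25, so it lies inside.
All remaining points lie in this disk, and no smaller disk contains both endpoints, so this is the minimum enclosing circle.
Diameter = 2r = 2√(81.25) ≈ 18.03.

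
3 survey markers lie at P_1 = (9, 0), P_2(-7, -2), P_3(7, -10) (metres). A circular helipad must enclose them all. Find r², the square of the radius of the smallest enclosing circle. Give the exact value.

650/9

Side lengths²: P_1P_2² = 260, P_1P_3² = 104, P_2P_3² = 260.
Since P_2P_3² = 260 < 260 + 104 = 364, the triangle is acute, so the smallest enclosing circle is the circumcircle.
Circumcentre = (4/3, -11/3), r² = 650/9.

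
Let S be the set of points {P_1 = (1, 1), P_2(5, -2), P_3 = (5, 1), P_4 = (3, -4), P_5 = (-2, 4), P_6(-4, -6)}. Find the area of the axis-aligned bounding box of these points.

90

x ranges over [-4, 5], width 9.
y ranges over [-6, 4], height 10.
Area = 9 × 10 = 90.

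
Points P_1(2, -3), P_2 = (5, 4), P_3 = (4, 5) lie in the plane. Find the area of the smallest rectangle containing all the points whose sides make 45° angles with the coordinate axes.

30

In coordinates u = x + y, v = x − y the rectangle is axis-aligned; the map (x,y)→(u,v) scales areas by 2.
u-values: -1, 9, 9; range = 9 − (-1) = 10.
v-values: 5, 1, -1; range = 5 − (-1) = 6.
Area = (10 × 6) / 2 = 30.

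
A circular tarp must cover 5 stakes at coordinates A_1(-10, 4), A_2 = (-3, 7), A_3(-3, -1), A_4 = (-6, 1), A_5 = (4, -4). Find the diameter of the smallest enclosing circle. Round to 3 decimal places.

The minimum enclosing circle of a finite set is fixed by two of the points (as a diameter) or three (as a circumcircle).
The farthest pair is A_1–A_5 with squared distance 260. The circle on this segment as diameter has centre (-3, 0) and r² = 260/4 = 65.
Check A_2: distance² to centre = 49 ≤ 65, so it lies inside.
All remaining points lie in this disk, and no smaller disk contains both endpoints, so this is the minimum enclosing circle.
Diameter = 2r = 2√65 ≈ 16.125.

16.125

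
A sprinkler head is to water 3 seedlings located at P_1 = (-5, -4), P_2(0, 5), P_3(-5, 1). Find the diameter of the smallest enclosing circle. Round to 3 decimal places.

10.296

Side lengths²: P_1P_2² = 106, P_1P_3² = 25, P_2P_3² = 41.
Since P_1P_2² = 106 ≥ 41 + 25 = 66, the angle opposite P_1P_2 is not acute, so the smallest enclosing circle has P_1P_2 as diameter.
Centre = midpoint of P_1P_2 = (-2.5, 0.5), r² = 106/4 = 26.5.
Diameter = 2r = 2√(26.5) ≈ 10.296.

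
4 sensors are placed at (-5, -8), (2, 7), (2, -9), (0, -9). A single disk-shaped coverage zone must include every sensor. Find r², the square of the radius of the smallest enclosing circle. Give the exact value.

3425/49

The minimum enclosing circle of a finite set is fixed by two of the points (as a diameter) or three (as a circumcircle).
The minimum enclosing circle is determined by three boundary points: (-5, -8), (2, 7), (2, -9).
Their circumcentre is (-3/7, -1) with r² = 3425/49.
The farthest remaining point (0, -9) is at distance² 3145/49 ≤ 3425/49.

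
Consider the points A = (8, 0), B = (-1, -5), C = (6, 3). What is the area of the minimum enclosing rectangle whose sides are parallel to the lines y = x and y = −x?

37.5

In coordinates u = x + y, v = x − y the rectangle is axis-aligned; the map (x,y)→(u,v) scales areas by 2.
u-values: 8, -6, 9; range = 9 − (-6) = 15.
v-values: 8, 4, 3; range = 8 − 3 = 5.
Area = (15 × 5) / 2 = 37.5.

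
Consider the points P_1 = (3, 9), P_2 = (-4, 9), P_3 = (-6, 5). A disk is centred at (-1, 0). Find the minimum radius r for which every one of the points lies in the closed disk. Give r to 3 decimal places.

The required radius is the distance from (-1, 0) to the farthest point.
Squared distances: 97, 90, 50.
Maximum is 97, attained at P_1.
r = √97 ≈ 9.849.

9.849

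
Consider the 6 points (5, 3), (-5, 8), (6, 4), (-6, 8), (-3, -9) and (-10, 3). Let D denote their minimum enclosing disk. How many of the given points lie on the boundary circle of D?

3

The minimum enclosing circle is determined by three boundary points: (6, 4), (-6, 8), (-3, -9).
Their circumcentre is (-97/48, -0.0625) with r² = 93125/1152.
The farthest remaining point (-5, 8) is at distance² 85109/1152 ≤ 93125/1152.
The points at distance exactly r from the centre are (6, 4), (-6, 8), (-3, -9) — 3 points.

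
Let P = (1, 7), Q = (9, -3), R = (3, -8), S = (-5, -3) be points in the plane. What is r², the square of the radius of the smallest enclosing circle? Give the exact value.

57.25

The minimum enclosing circle of a finite set is fixed by two of the points (as a diameter) or three (as a circumcircle).
The farthest pair is P–R with squared distance 229. The circle on this segment as diameter has centre (2, -0.5) and r² = 229/4 = 57.25.
Check Q: distance² to centre = 55.25 ≤ 57.25, so it lies inside.
All remaining points lie in this disk, and no smaller disk contains both endpoints, so this is the minimum enclosing circle.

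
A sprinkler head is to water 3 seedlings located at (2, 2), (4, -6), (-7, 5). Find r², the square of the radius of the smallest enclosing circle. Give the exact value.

60.5

Call the three points A, B, C in the order given.
Side lengths²: AB² = 68, AC² = 90, BC² = 242.
Since BC² = 242 ≥ 90 + 68 = 158, the angle opposite BC is not acute, so the smallest enclosing circle has BC as diameter.
Centre = midpoint of BC = (-1.5, -0.5), r² = 242/4 = 60.5.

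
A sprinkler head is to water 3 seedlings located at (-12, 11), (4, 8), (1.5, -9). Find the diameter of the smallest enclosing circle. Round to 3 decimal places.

Call the three points A, B, C in the order given.
Side lengths²: AB² = 265, AC² = 582.25, BC² = 295.25.
Since AC² = 582.25 ≥ 295.25 + 265 = 560.25, the angle opposite AC is not acute, so the smallest enclosing circle has AC as diameter.
Centre = midpoint of AC = (-5.25, 1), r² = 582.25/4 = 145.5625.
Diameter = 2r = 2√(145.5625) ≈ 24.130.

24.130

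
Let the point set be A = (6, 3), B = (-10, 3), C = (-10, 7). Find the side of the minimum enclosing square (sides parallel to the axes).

The bounding box has width 16 and height 4.
An axis-aligned square enclosing the set must have side ≥ max(width, height).
So the minimum side is max(16, 4) = 16.

16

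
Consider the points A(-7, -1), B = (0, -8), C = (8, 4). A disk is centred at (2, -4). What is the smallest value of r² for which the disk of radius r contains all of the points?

The required radius is the distance from (2, -4) to the farthest point.
Squared distances: 90, 20, 100.
Maximum is 100, attained at C.

100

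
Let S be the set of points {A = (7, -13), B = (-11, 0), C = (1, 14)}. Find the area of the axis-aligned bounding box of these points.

x ranges over [-11, 7], width 18.
y ranges over [-13, 14], height 27.
Area = 18 × 27 = 486.

486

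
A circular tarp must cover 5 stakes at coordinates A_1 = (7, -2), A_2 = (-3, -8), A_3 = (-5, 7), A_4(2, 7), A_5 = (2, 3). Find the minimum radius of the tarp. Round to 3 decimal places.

8.170

A smallest enclosing disk is always determined by at most three of the input points on its boundary.
The minimum enclosing circle is determined by three boundary points: A_1, A_2, A_3.
Their circumcentre is (-17/18, -5/54) with r² = 97325/1458.
The farthest remaining point A_4 is at distance² 85985/1458 ≤ 97325/1458.
r = √(97325/1458) ≈ 8.170.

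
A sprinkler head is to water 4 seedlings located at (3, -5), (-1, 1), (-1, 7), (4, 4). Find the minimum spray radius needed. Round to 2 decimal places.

The minimum enclosing circle of a finite set is fixed by two of the points (as a diameter) or three (as a circumcircle).
The farthest pair is (3, -5)–(-1, 7) with squared distance 160. The circle on this segment as diameter has centre (1, 1) and r² = 160/4 = 40.
Check (-1, 1): distance² to centre = 4 ≤ 40, so it lies inside.
All remaining points lie in this disk, and no smaller disk contains both endpoints, so this is the minimum enclosing circle.
r = √40 ≈ 6.32.

6.32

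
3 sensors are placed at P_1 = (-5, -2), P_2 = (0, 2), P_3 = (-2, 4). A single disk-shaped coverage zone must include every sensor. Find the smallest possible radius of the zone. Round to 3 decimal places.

3.375

Side lengths²: P_1P_2² = 41, P_1P_3² = 45, P_2P_3² = 8.
Since P_1P_3² = 45 < 41 + 8 = 49, the triangle is acute, so the smallest enclosing circle is the circumcircle.
Circumcentre = (-19/6, 5/6), r² = 205/18.
r = √(205/18) ≈ 3.375.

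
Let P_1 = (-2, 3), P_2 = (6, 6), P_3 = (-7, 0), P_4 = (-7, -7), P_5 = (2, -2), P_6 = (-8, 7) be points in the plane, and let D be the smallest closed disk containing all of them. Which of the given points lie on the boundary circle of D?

The minimum enclosing circle is determined by three boundary points: P_2, P_4, P_6.
Their circumcentre is (-43/30, 13/30) with r² = 38809/450.
The farthest remaining point P_3 is at distance² 14029/450 ≤ 38809/450.
The points at distance exactly r from the centre are P_2, P_4, P_6 — 3 points.

P_2, P_4, P_6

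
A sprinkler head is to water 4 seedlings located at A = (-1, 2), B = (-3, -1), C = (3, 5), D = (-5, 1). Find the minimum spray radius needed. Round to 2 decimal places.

4.47

The farthest pair is C–D with squared distance 80. The circle on this segment as diameter has centre (-1, 3) and r² = 80/4 = 20.
Check A: distance² to centre = 1 ≤ 20, so it lies inside.
All remaining points lie in this disk, and no smaller disk contains both endpoints, so this is the minimum enclosing circle.
r = √20 ≈ 4.47.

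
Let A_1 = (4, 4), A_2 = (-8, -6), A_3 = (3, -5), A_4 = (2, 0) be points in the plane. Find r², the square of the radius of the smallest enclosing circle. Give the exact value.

61

A smallest enclosing disk is always determined by at most three of the input points on its boundary.
The farthest pair is A_1–A_2 with squared distance 244. The circle on this segment as diameter has centre (-2, -1) and r² = 244/4 = 61.
Check A_3: distance² to centre = 41 ≤ 61, so it lies inside.
All remaining points lie in this disk, and no smaller disk contains both endpoints, so this is the minimum enclosing circle.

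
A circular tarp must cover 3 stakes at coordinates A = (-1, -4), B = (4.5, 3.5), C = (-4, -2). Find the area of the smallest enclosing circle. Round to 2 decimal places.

80.50

Side lengths²: AB² = 86.5, AC² = 13, BC² = 102.5.
Since BC² = 102.5 ≥ 86.5 + 13 = 99.5, the angle opposite BC is not acute, so the smallest enclosing circle has BC as diameter.
Centre = midpoint of BC = (0.25, 0.75), r² = 102.5/4 = 25.625.
Area = π·r² = π·25.625 ≈ 80.50.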